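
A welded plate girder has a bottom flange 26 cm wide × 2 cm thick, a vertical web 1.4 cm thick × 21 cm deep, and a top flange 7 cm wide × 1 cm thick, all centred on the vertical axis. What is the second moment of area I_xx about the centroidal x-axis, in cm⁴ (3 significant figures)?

I_xx ≈ 5750 cm⁴

Treat the section as a set of non-overlapping primitives; coordinates are from the bounding-box lower-left.
Bottom plate: 26 × 2, A = 52 cm², y = 1 cm, Ī = 17.333 cm⁴.
Web plate: 1.4 × 21, A = 29.4 cm², y = 12.5 cm, Ī = 1080.5 cm⁴.
Top plate: 7 × 1, A = 7 cm², y = 23.5 cm, Ī = 0.58333 cm⁴.
Centroid: ȳ = ΣA·y / ΣA = 6.6063 cm.
Transfer each piece to the centroidal x-axis using Ī + A·d² with d = y − 6.6063:
  bottom plate: d = -5.6063 cm → contributes +1651.7 cm⁴
  web plate: d = 5.8937 cm → contributes +2101.7 cm⁴
  top plate: d = 16.894 cm → contributes +1998.4 cm⁴
Total I = 5751.8 cm⁴.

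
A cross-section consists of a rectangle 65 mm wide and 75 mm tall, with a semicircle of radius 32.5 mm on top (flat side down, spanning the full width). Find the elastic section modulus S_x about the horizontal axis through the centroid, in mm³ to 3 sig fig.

Break the section into simple shapes (no overlaps), measuring from the bottom-left corner of the bounding box.
Rectangular body: 65 × 75, A = 4 875 mm², y = 37.5 mm, Ī = 2 285 156 mm⁴.
Semicircular cap: semicircle r = 32.5, A = 1659.2 mm², y = 88.793 mm, Ī = 122 452 mm⁴.
Centroid: ȳ = ΣA·y / ΣA = 50.524 mm.
Transfer each piece to the horizontal axis through the centroid using Ī + A·d² with d = y − 50.524:
  rectangular body: d = -13.024 mm → contributes +3 112 132 mm⁴
  semicircular cap: d = 38.269 mm → contributes +2 552 308 mm⁴
Total I = 5 664 440 mm⁴.
Extreme fibre distance c = 56.976 mm; S = I/c = 99 419 mm³.

S_x ≈ 9.94 × 10⁴ mm³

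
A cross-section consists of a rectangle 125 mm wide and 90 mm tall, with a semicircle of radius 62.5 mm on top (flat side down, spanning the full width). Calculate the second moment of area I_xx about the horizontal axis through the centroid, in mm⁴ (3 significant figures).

I_xx ≈ 2.96 × 10⁷ mm⁴

Break the section into simple shapes (no overlaps), measuring from the bottom-left corner of the bounding box.
Rectangular body: 125 × 90, A = 11 250 mm², y = 45 mm, Ī = 7 593 750 mm⁴.
Semicircular cap: semicircle r = 62.5, A = 6135.9 mm², y = 116.53 mm, Ī = 1 674 758 mm⁴.
Centroid: ȳ = ΣA·y / ΣA = 70.243 mm.
Transfer each piece to the horizontal axis through the centroid using Ī + A·d² with d = y − 70.243:
  rectangular body: d = -25.243 mm → contributes +14 762 486 mm⁴
  semicircular cap: d = 46.283 mm → contributes +14 818 384 mm⁴
Total I = 29 580 870 mm⁴.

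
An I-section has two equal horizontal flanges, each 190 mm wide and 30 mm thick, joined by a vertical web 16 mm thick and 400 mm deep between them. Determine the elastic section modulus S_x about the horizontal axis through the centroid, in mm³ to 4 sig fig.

Break the section into simple shapes (no overlaps), measuring from the bottom-left corner of the bounding box.
Bottom flange: 190 × 30, A = 5 700 mm², y = 15 mm, Ī = 427 500 mm⁴.
Web: 16 × 400, A = 6 400 mm², y = 230 mm, Ī = 85 333 333 mm⁴.
Top flange: 190 × 30, A = 5 700 mm², y = 445 mm, Ī = 427 500 mm⁴.
By symmetry the centroid is at mid-height, ȳ = 230 mm.
Transfer each piece to the horizontal axis through the centroid using Ī + A·d² with d = y − 230:
  bottom flange: d = -215 mm → contributes +263 910 000 mm⁴
  web: d = 0 mm → contributes +85 333 333 mm⁴
  top flange: d = 215 mm → contributes +263 910 000 mm⁴
Total I = 613 153 333 mm⁴.
Extreme fibre distance c = 230 mm; S = I/c = 2 665 884 mm³.

S_x ≈ 2.666 × 10⁶ mm³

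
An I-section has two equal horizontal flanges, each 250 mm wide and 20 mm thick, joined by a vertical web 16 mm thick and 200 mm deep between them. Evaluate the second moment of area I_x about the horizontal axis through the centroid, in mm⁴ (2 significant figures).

Split into non-overlapping primitives; take the origin at the lower-left of the bounding box.
Bottom flange: 250 × 20, A = 5 000 mm², y = 10 mm, Ī = 166 667 mm⁴.
Web: 16 × 200, A = 3 200 mm², y = 120 mm, Ī = 10 666 667 mm⁴.
Top flange: 250 × 20, A = 5 000 mm², y = 230 mm, Ī = 166 667 mm⁴.
By symmetry the centroid is at mid-height, ȳ = 120 mm.
Transfer each piece to the horizontal axis through the centroid using Ī + A·d² with d = y − 120:
  bottom flange: d = -110 mm → contributes +60 666 667 mm⁴
  web: d = 0 mm → contributes +10 666 667 mm⁴
  top flange: d = 110 mm → contributes +60 666 667 mm⁴
Total I = 132 000 000 mm⁴.

I_x ≈ 1.3 × 10⁸ mm⁴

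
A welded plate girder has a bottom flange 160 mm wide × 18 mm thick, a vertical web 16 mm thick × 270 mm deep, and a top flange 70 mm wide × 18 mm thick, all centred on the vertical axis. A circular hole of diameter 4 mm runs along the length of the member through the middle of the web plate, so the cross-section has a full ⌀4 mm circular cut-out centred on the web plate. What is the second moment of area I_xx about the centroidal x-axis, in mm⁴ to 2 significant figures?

Break the section into simple shapes (no overlaps), measuring from the bottom-left corner of the bounding box.
Bottom plate: 160 × 18, A = 2 880 mm², y = 9 mm, Ī = 77 760 mm⁴.
Web plate: 16 × 270, A = 4 320 mm², y = 153 mm, Ī = 26 244 000 mm⁴.
Top plate: 70 × 18, A = 1 260 mm², y = 297 mm, Ī = 34 020 mm⁴.
Hole (subtracted): ⌀4, A = 12.57 mm², y = 153 mm, Ī = 12.57 mm⁴.
Centroid: ȳ = ΣA·y / ΣA = 125.4 mm.
Transfer each piece to the centroidal x-axis using Ī + A·d² with d = y − 125.4:
  bottom plate: d = -116.4 mm → contributes +39 088 382 mm⁴
  web plate: d = 27.62 mm → contributes +29 538 498 mm⁴
  top plate: d = 171.6 mm → contributes +37 143 383 mm⁴
  hole: d = 27.62 mm → contributes −9 596 mm⁴
Total I = 105 760 666 mm⁴.

I_xx ≈ 1.1 × 10⁸ mm⁴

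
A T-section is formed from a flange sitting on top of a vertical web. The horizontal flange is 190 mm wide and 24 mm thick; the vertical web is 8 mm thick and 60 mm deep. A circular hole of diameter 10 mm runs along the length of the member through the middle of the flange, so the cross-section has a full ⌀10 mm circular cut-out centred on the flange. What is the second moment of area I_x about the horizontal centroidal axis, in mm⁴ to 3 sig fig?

Split into non-overlapping primitives; take the origin at the lower-left of the bounding box.
Flange: 190 × 24, A = 4 560 mm², y = 72 mm, Ī = 218 880 mm⁴.
Web: 8 × 60, A = 480 mm², y = 30 mm, Ī = 144 000 mm⁴.
Hole (subtracted): ⌀10, A = 78.54 mm², y = 72 mm, Ī = 490.87 mm⁴.
Centroid: ȳ = ΣA·y / ΣA = 67.937 mm.
Transfer each piece to the horizontal centroidal axis using Ī + A·d² with d = y − 67.937:
  flange: d = 4.0633 mm → contributes +294 168 mm⁴
  web: d = -37.937 mm → contributes +834 812 mm⁴
  hole: d = 4.0633 mm → contributes −1787.6 mm⁴
Total I = 1 127 193 mm⁴.

I_x ≈ 1.13 × 10⁶ mm⁴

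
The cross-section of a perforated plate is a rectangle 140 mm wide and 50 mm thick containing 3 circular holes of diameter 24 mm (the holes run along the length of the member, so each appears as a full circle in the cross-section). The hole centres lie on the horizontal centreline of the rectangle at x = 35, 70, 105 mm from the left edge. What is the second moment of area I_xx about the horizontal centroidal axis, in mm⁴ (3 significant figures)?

Break the section into simple shapes (no overlaps), measuring from the bottom-left corner of the bounding box.
Plate: 140 × 50, A = 7 000 mm², y = 25 mm, Ī = 1 458 333 mm⁴.
Hole 1 (subtracted): ⌀24, A = 452.39 mm², y = 25 mm, Ī = 16 286 mm⁴.
Hole 2 (subtracted): ⌀24, A = 452.39 mm², y = 25 mm, Ī = 16 286 mm⁴.
Hole 3 (subtracted): ⌀24, A = 452.39 mm², y = 25 mm, Ī = 16 286 mm⁴.
By symmetry the centroid is at mid-height, ȳ = 25 mm.
All pieces are centred on the horizontal centroidal axis, so I = ΣĪ (holes subtracted) = 1 409 475 mm⁴.

I_xx ≈ 1.41 × 10⁶ mm⁴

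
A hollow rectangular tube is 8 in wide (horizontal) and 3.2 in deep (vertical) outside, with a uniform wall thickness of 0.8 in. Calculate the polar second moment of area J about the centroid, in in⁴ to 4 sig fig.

J ≈ 121.2 in⁴

Treat the section as a set of non-overlapping primitives; coordinates are from the bounding-box lower-left.
Outer rectangle: 8 × 3.2, A = 25.6 in², y = 1.6 in, Ī = 21.8453 in⁴.
Inner void (subtracted): 6.4 × 1.6, A = 10.24 in², y = 1.6 in, Ī = 2.18453 in⁴.
By symmetry the centroid is at mid-height, ȳ = 1.6 in.
All pieces are centred on the centroidal x-axis, so I = ΣĪ (holes subtracted) = 19.6608 in⁴.
Repeating about the centroidal y-axis gives I_y = 101.581 in⁴.
Polar second moment: J = I_x + I_y = 121.242 in⁴.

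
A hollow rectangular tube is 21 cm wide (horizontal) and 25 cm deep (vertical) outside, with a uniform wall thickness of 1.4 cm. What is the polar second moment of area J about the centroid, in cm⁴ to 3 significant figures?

Break the section into simple shapes (no overlaps), measuring from the bottom-left corner of the bounding box.
Outer rectangle: 21 × 25, A = 525 cm², y = 12.5 cm, Ī = 27 344 cm⁴.
Inner void (subtracted): 18.2 × 22.2, A = 404.04 cm², y = 12.5 cm, Ī = 16 594 cm⁴.
By symmetry the centroid is at mid-height, ȳ = 12.5 cm.
All pieces are centred on the centroidal x-axis, so I = ΣĪ (holes subtracted) = 10 750 cm⁴.
Repeating about the centroidal y-axis gives I_y = 8140.9 cm⁴.
Polar second moment: J = I_x + I_y = 18 891 cm⁴.

J ≈ 1.89 × 10⁴ cm⁴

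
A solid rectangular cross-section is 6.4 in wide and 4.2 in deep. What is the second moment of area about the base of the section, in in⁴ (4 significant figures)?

I_base ≈ 158.1 in⁴

The section: 6.4 × 4.2, A = 26.88 in², y = 2.1 in, Ī = 39.5136 in⁴.
Transfer it to the base of the section using Ī + A·d² with d = y − 0:
  the section: d = 2.1 in → contributes +158.054 in⁴
Total I = 158.054 in⁴.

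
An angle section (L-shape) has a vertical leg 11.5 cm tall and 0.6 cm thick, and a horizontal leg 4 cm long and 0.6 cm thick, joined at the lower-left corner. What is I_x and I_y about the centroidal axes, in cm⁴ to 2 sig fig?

I_x ≈ 120 cm⁴, I_y ≈ 8.5 cm⁴

Break the section into simple shapes (no overlaps), measuring from the bottom-left corner of the bounding box.
Vertical leg: 0.6 × 11.5, A = 6.9 cm², y = 5.75 cm, Ī = 76.04 cm⁴.
Horizontal leg (remainder): 3.4 × 0.6, A = 2.04 cm², y = 0.3 cm, Ī = 0.0612 cm⁴.
Centroid: ȳ = ΣA·y / ΣA = 4.506 cm.
Transfer each piece to the centroidal x-axis using Ī + A·d² with d = y − 4.506:
  vertical leg: d = 1.244 cm → contributes +86.72 cm⁴
  horizontal leg (remainder): d = -4.206 cm → contributes +36.16 cm⁴
Total I = 122.9 cm⁴.
For the y-axis: x̄ = 0.7564 cm.
Repeating about the centroidal y-axis gives I_y = 8.47 cm⁴.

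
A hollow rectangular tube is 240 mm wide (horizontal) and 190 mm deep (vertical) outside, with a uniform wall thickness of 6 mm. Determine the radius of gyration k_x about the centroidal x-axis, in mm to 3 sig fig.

Treat the section as a set of non-overlapping primitives; coordinates are from the bounding-box lower-left.
Outer rectangle: 240 × 190, A = 45 600 mm², y = 95 mm, Ī = 137 180 000 mm⁴.
Inner void (subtracted): 228 × 178, A = 40 584 mm², y = 95 mm, Ī = 107 155 288 mm⁴.
By symmetry the centroid is at mid-height, ȳ = 95 mm.
All pieces are centred on the centroidal x-axis, so I = ΣĪ (holes subtracted) = 30 024 712 mm⁴.
Radius of gyration: k = √(I/A) = √(30 024 712 / 5 016) = 77.368 mm.

k_x ≈ 77.4 mm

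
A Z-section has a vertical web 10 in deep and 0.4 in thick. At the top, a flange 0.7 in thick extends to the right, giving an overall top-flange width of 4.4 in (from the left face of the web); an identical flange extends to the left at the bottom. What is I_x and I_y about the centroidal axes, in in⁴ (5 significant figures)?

I_x ≈ 154.65 in⁴, I_y ≈ 34.624 in⁴

Break the section into simple shapes (no overlaps), measuring from the bottom-left corner of the bounding box.
Web: 0.4 × 10, A = 4 in², y = 5 in, Ī = 33.33333 in⁴.
Top flange (beyond web): 4 × 0.7, A = 2.8 in², y = 9.65 in, Ī = 0.1143333 in⁴.
Bottom flange (beyond web): 4 × 0.7, A = 2.8 in², y = 0.35 in, Ī = 0.1143333 in⁴.
Centroid: ȳ = ΣA·y / ΣA = 5 in.
Transfer each piece to the centroidal x-axis using Ī + A·d² with d = y − 5:
  web: d = 0 in → contributes +33.33333 in⁴
  top flange (beyond web): d = 4.65 in → contributes +60.65733 in⁴
  bottom flange (beyond web): d = -4.65 in → contributes +60.65733 in⁴
Total I = 154.648 in⁴.
For the y-axis: x̄ = 4.2 in.
Repeating about the centroidal y-axis gives I_y = 34.624 in⁴.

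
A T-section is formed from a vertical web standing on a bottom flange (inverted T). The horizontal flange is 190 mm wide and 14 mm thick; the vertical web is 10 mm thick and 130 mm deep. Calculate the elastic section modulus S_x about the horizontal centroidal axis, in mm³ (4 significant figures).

Decompose the section into non-overlapping parts with the origin at the bottom-left of its bounding rectangle.
Flange: 190 × 14, A = 2 660 mm², y = 7 mm, Ī = 43446.7 mm⁴.
Web: 10 × 130, A = 1 300 mm², y = 79 mm, Ī = 1 830 833 mm⁴.
Centroid: ȳ = ΣA·y / ΣA = 30.6364 mm.
Transfer each piece to the horizontal centroidal axis using Ī + A·d² with d = y − 30.6364:
  flange: d = -23.6364 mm → contributes +1 529 529 mm⁴
  web: d = 48.3636 mm → contributes +4 871 587 mm⁴
Total I = 6 401 116 mm⁴.
Extreme fibre distance c = 113.364 mm; S = I/c = 56465.3 mm³.

S_x ≈ 5.647 × 10⁴ mm³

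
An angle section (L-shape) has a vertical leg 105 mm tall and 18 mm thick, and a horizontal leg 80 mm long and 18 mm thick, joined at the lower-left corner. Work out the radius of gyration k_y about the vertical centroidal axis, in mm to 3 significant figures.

k_y ≈ 22.6 mm

Decompose the section into non-overlapping parts with the origin at the bottom-left of its bounding rectangle.
Vertical leg: 18 × 105, A = 1 890 mm², x = 9 mm, Ī = 51 030 mm⁴.
Horizontal leg (remainder): 62 × 18, A = 1 116 mm², x = 49 mm, Ī = 357 492 mm⁴.
Centroid: x̄ = ΣA·x / ΣA = 23.85 mm.
Transfer each piece to the vertical centroidal axis using Ī + A·d² with d = x − 23.85:
  vertical leg: d = -14.85 mm → contributes +467 834 mm⁴
  horizontal leg (remainder): d = 25.15 mm → contributes +1 063 370 mm⁴
Total I = 1 531 205 mm⁴.
Radius of gyration: k = √(I/A) = √(1 531 205 / 3 006) = 22.57 mm.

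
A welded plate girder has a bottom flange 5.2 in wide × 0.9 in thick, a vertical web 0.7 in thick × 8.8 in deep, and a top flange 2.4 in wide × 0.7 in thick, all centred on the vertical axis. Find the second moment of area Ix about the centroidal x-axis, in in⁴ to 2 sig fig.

Decompose the section into non-overlapping parts with the origin at the bottom-left of its bounding rectangle.
Bottom plate: 5.2 × 0.9, A = 4.68 in², y = 0.45 in, Ī = 0.3159 in⁴.
Web plate: 0.7 × 8.8, A = 6.16 in², y = 5.3 in, Ī = 39.75 in⁴.
Top plate: 2.4 × 0.7, A = 1.68 in², y = 10.05 in, Ī = 0.0686 in⁴.
Centroid: ȳ = ΣA·y / ΣA = 4.124 in.
Transfer each piece to the centroidal x-axis using Ī + A·d² with d = y − 4.124:
  bottom plate: d = -3.674 in → contributes +63.5 in⁴
  web plate: d = 1.176 in → contributes +48.27 in⁴
  top plate: d = 5.926 in → contributes +59.06 in⁴
Total I = 170.8 in⁴.

Ix ≈ 170 in⁴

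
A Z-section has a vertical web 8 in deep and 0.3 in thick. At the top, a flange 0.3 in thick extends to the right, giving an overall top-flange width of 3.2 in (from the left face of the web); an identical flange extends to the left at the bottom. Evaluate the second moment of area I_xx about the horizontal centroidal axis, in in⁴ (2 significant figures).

I_xx ≈ 39 in⁴

Break the section into simple shapes (no overlaps), measuring from the bottom-left corner of the bounding box.
Web: 0.3 × 8, A = 2.4 in², y = 4 in, Ī = 12.8 in⁴.
Top flange (beyond web): 2.9 × 0.3, A = 0.87 in², y = 7.85 in, Ī = 0.006525 in⁴.
Bottom flange (beyond web): 2.9 × 0.3, A = 0.87 in², y = 0.15 in, Ī = 0.006525 in⁴.
Centroid: ȳ = ΣA·y / ΣA = 4 in.
Transfer each piece to the horizontal centroidal axis using Ī + A·d² with d = y − 4:
  web: d = 0 in → contributes +12.8 in⁴
  top flange (beyond web): d = 3.85 in → contributes +12.9 in⁴
  bottom flange (beyond web): d = -3.85 in → contributes +12.9 in⁴
Total I = 38.6 in⁴.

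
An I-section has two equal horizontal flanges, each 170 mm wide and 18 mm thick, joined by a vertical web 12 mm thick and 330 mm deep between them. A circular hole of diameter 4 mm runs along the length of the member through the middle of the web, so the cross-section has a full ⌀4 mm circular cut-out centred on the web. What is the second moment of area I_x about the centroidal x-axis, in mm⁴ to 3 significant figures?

I_x ≈ 2.21 × 10⁸ mm⁴

Decompose the section into non-overlapping parts with the origin at the bottom-left of its bounding rectangle.
Bottom flange: 170 × 18, A = 3 060 mm², y = 9 mm, Ī = 82 620 mm⁴.
Web: 12 × 330, A = 3 960 mm², y = 183 mm, Ī = 35 937 000 mm⁴.
Top flange: 170 × 18, A = 3 060 mm², y = 357 mm, Ī = 82 620 mm⁴.
Hole (subtracted): ⌀4, A = 12.566 mm², y = 183 mm, Ī = 12.566 mm⁴.
By symmetry the centroid is at mid-height, ȳ = 183 mm.
Transfer each piece to the centroidal x-axis using Ī + A·d² with d = y − 183:
  bottom flange: d = -174 mm → contributes +92 727 180 mm⁴
  web: d = 0 mm → contributes +35 937 000 mm⁴
  top flange: d = 174 mm → contributes +92 727 180 mm⁴
  hole: d = 0 mm → contributes −12.566 mm⁴
Total I = 221 391 347 mm⁴.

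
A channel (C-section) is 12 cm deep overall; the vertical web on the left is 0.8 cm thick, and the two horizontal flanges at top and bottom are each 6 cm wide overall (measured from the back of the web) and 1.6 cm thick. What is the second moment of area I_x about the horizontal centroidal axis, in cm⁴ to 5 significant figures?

I_x ≈ 568.70 cm⁴

Break the section into simple shapes (no overlaps), measuring from the bottom-left corner of the bounding box.
Web: 0.8 × 12, A = 9.6 cm², y = 6 cm, Ī = 115.2 cm⁴.
Top flange (beyond web): 5.2 × 1.6, A = 8.32 cm², y = 11.2 cm, Ī = 1.774933 cm⁴.
Bottom flange (beyond web): 5.2 × 1.6, A = 8.32 cm², y = 0.8 cm, Ī = 1.774933 cm⁴.
By symmetry the centroid is at mid-height, ȳ = 6 cm.
Transfer each piece to the horizontal centroidal axis using Ī + A·d² with d = y − 6:
  web: d = 0 cm → contributes +115.2 cm⁴
  top flange (beyond web): d = 5.2 cm → contributes +226.7477 cm⁴
  bottom flange (beyond web): d = -5.2 cm → contributes +226.7477 cm⁴
Total I = 568.6955 cm⁴.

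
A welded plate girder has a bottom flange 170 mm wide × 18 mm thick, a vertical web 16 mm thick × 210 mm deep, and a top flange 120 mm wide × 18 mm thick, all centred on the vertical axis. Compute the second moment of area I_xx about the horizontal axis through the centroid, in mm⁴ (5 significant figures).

I_xx ≈ 7.9101 × 10⁷ mm⁴

Break the section into simple shapes (no overlaps), measuring from the bottom-left corner of the bounding box.
Bottom plate: 170 × 18, A = 3 060 mm², y = 9 mm, Ī = 82 620 mm⁴.
Web plate: 16 × 210, A = 3 360 mm², y = 123 mm, Ī = 12 348 000 mm⁴.
Top plate: 120 × 18, A = 2 160 mm², y = 237 mm, Ī = 58 320 mm⁴.
Centroid: ȳ = ΣA·y / ΣA = 111.042 mm.
Transfer each piece to the horizontal axis through the centroid using Ī + A·d² with d = y − 111.042:
  bottom plate: d = -102.042 mm → contributes +31 945 057 mm⁴
  web plate: d = 11.95804 mm → contributes +12 828 462 mm⁴
  top plate: d = 125.958 mm → contributes +34 327 645 mm⁴
Total I = 79 101 165 mm⁴.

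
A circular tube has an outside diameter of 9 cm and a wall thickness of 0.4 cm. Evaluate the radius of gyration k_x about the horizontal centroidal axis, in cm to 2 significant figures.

Break the section into simple shapes (no overlaps), measuring from the bottom-left corner of the bounding box.
Outer circle: ⌀9, A = 63.62 cm², y = 4.5 cm, Ī = 322.1 cm⁴.
Bore (subtracted): ⌀8.2, A = 52.81 cm², y = 4.5 cm, Ī = 221.9 cm⁴.
By symmetry the centroid is at mid-height, ȳ = 4.5 cm.
All pieces are centred on the horizontal centroidal axis, so I = ΣĪ (holes subtracted) = 100.1 cm⁴.
Radius of gyration: k = √(I/A) = √(100.1 / 10.81) = 3.044 cm.

k_x ≈ 3.0 cm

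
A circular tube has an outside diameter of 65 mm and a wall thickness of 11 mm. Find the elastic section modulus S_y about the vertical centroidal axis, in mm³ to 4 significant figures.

Break the section into simple shapes (no overlaps), measuring from the bottom-left corner of the bounding box.
Outer circle: ⌀65, A = 3318.31 mm², x = 32.5 mm, Ī = 876 241 mm⁴.
Bore (subtracted): ⌀43, A = 1452.2 mm², x = 32.5 mm, Ī = 167 820 mm⁴.
By symmetry the centroid is at mid-width, x̄ = 32.5 mm.
All pieces are centred on the vertical centroidal axis, so I = ΣĪ (holes subtracted) = 708 421 mm⁴.
Extreme fibre distance c = 32.5 mm; S = I/c = 21797.6 mm³.

S_y ≈ 2.180 × 10⁴ mm³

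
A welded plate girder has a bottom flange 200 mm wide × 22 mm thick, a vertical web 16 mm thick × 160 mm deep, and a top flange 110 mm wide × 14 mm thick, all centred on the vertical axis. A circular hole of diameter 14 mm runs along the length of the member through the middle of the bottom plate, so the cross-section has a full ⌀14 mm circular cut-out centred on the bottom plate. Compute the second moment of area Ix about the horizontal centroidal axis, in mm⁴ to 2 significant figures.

Ix ≈ 4.5 × 10⁷ mm⁴

Decompose the section into non-overlapping parts with the origin at the bottom-left of its bounding rectangle.
Bottom plate: 200 × 22, A = 4 400 mm², y = 11 mm, Ī = 177 467 mm⁴.
Web plate: 16 × 160, A = 2 560 mm², y = 102 mm, Ī = 5 461 333 mm⁴.
Top plate: 110 × 14, A = 1 540 mm², y = 189 mm, Ī = 25 153 mm⁴.
Hole (subtracted): ⌀14, A = 153.9 mm², y = 11 mm, Ī = 1 886 mm⁴.
Centroid: ȳ = ΣA·y / ΣA = 71.76 mm.
Transfer each piece to the horizontal centroidal axis using Ī + A·d² with d = y − 71.76:
  bottom plate: d = -60.76 mm → contributes +16 419 576 mm⁴
  web plate: d = 30.24 mm → contributes +7 802 841 mm⁴
  top plate: d = 117.2 mm → contributes +21 193 945 mm⁴
  hole: d = -60.76 mm → contributes −570 131 mm⁴
Total I = 44 846 230 mm⁴.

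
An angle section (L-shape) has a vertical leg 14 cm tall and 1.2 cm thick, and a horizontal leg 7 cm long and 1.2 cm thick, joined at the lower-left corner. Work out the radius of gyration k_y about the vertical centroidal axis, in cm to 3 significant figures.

k_y ≈ 1.86 cm

Break the section into simple shapes (no overlaps), measuring from the bottom-left corner of the bounding box.
Vertical leg: 1.2 × 14, A = 16.8 cm², x = 0.6 cm, Ī = 2.016 cm⁴.
Horizontal leg (remainder): 5.8 × 1.2, A = 6.96 cm², x = 4.1 cm, Ī = 19.511 cm⁴.
Centroid: x̄ = ΣA·x / ΣA = 1.6253 cm.
Transfer each piece to the vertical centroidal axis using Ī + A·d² with d = x − 1.6253:
  vertical leg: d = -1.0253 cm → contributes +19.675 cm⁴
  horizontal leg (remainder): d = 2.4747 cm → contributes +62.137 cm⁴
Total I = 81.812 cm⁴.
Radius of gyration: k = √(I/A) = √(81.812 / 23.76) = 1.8556 cm.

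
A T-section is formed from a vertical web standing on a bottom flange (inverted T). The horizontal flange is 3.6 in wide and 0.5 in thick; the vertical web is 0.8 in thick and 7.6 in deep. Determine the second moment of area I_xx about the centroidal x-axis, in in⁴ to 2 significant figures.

I_xx ≈ 52 in⁴

Break the section into simple shapes (no overlaps), measuring from the bottom-left corner of the bounding box.
Flange: 3.6 × 0.5, A = 1.8 in², y = 0.25 in, Ī = 0.0375 in⁴.
Web: 0.8 × 7.6, A = 6.08 in², y = 4.3 in, Ī = 29.27 in⁴.
Centroid: ȳ = ΣA·y / ΣA = 3.375 in.
Transfer each piece to the centroidal x-axis using Ī + A·d² with d = y − 3.375:
  flange: d = -3.125 in → contributes +17.61 in⁴
  web: d = 0.9251 in → contributes +34.47 in⁴
Total I = 52.08 in⁴.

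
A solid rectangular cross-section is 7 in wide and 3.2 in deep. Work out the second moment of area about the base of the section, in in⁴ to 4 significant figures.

I_base ≈ 76.46 in⁴

The section: 7 × 3.2, A = 22.4 in², y = 1.6 in, Ī = 19.1147 in⁴.
Transfer it to the bottom edge using Ī + A·d² with d = y − 0:
  the section: d = 1.6 in → contributes +76.4587 in⁴
Total I = 76.4587 in⁴.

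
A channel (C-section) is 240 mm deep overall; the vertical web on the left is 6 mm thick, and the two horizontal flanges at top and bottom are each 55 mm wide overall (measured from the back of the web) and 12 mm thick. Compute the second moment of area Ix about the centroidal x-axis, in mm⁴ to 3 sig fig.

Treat the section as a set of non-overlapping primitives; coordinates are from the bounding-box lower-left.
Web: 6 × 240, A = 1 440 mm², y = 120 mm, Ī = 6 912 000 mm⁴.
Top flange (beyond web): 49 × 12, A = 588 mm², y = 234 mm, Ī = 7 056 mm⁴.
Bottom flange (beyond web): 49 × 12, A = 588 mm², y = 6 mm, Ī = 7 056 mm⁴.
By symmetry the centroid is at mid-height, ȳ = 120 mm.
Transfer each piece to the centroidal x-axis using Ī + A·d² with d = y − 120:
  web: d = 0 mm → contributes +6 912 000 mm⁴
  top flange (beyond web): d = 114 mm → contributes +7 648 704 mm⁴
  bottom flange (beyond web): d = -114 mm → contributes +7 648 704 mm⁴
Total I = 22 209 408 mm⁴.

Ix ≈ 2.22 × 10⁷ mm⁴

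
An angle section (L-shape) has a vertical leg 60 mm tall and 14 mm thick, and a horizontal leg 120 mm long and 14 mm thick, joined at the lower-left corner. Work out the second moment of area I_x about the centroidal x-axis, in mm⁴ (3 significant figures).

Break the section into simple shapes (no overlaps), measuring from the bottom-left corner of the bounding box.
Vertical leg: 14 × 60, A = 840 mm², y = 30 mm, Ī = 252 000 mm⁴.
Horizontal leg (remainder): 106 × 14, A = 1 484 mm², y = 7 mm, Ī = 24 239 mm⁴.
Centroid: ȳ = ΣA·y / ΣA = 15.313 mm.
Transfer each piece to the centroidal x-axis using Ī + A·d² with d = y − 15.313:
  vertical leg: d = 14.687 mm → contributes +433 188 mm⁴
  horizontal leg (remainder): d = -8.3133 mm → contributes +126 798 mm⁴
Total I = 559 987 mm⁴.

I_x ≈ 5.60 × 10⁵ mm⁴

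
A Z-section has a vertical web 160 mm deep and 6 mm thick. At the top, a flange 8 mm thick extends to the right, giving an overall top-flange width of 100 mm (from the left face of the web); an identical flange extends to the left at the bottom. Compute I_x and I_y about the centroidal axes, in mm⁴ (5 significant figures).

I_x ≈ 1.0743 × 10⁷ mm⁴, I_y ≈ 4.8703 × 10⁶ mm⁴

Break the section into simple shapes (no overlaps), measuring from the bottom-left corner of the bounding box.
Web: 6 × 160, A = 960 mm², y = 80 mm, Ī = 2 048 000 mm⁴.
Top flange (beyond web): 94 × 8, A = 752 mm², y = 156 mm, Ī = 4010.667 mm⁴.
Bottom flange (beyond web): 94 × 8, A = 752 mm², y = 4 mm, Ī = 4010.667 mm⁴.
Centroid: ȳ = ΣA·y / ΣA = 80 mm.
Transfer each piece to the centroidal x-axis using Ī + A·d² with d = y − 80:
  web: d = 0 mm → contributes +2 048 000 mm⁴
  top flange (beyond web): d = 76 mm → contributes +4 347 563 mm⁴
  bottom flange (beyond web): d = -76 mm → contributes +4 347 563 mm⁴
Total I = 10 743 125 mm⁴.
For the y-axis: x̄ = 97 mm.
Repeating about the centroidal y-axis gives I_y = 4 870 325 mm⁴.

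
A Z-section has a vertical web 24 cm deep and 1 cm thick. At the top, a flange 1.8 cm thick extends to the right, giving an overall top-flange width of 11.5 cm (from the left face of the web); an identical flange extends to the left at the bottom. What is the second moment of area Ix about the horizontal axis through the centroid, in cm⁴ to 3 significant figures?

Decompose the section into non-overlapping parts with the origin at the bottom-left of its bounding rectangle.
Web: 1 × 24, A = 24 cm², y = 12 cm, Ī = 1 152 cm⁴.
Top flange (beyond web): 10.5 × 1.8, A = 18.9 cm², y = 23.1 cm, Ī = 5.103 cm⁴.
Bottom flange (beyond web): 10.5 × 1.8, A = 18.9 cm², y = 0.9 cm, Ī = 5.103 cm⁴.
Centroid: ȳ = ΣA·y / ΣA = 12 cm.
Transfer each piece to the horizontal axis through the centroid using Ī + A·d² with d = y − 12:
  web: d = 0 cm → contributes +1 152 cm⁴
  top flange (beyond web): d = 11.1 cm → contributes +2333.8 cm⁴
  bottom flange (beyond web): d = -11.1 cm → contributes +2333.8 cm⁴
Total I = 5819.5 cm⁴.

Ix ≈ 5820 cm⁴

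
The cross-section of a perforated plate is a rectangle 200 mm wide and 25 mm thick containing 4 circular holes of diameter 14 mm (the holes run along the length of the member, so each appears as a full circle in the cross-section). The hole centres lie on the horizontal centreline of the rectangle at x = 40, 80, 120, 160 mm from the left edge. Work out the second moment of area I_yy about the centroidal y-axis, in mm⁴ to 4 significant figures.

Treat the section as a set of non-overlapping primitives; coordinates are from the bounding-box lower-left.
Plate: 200 × 25, A = 5 000 mm², x = 100 mm, Ī = 16 666 667 mm⁴.
Hole 1 (subtracted): ⌀14, A = 153.938 mm², x = 40 mm, Ī = 1885.74 mm⁴.
Hole 2 (subtracted): ⌀14, A = 153.938 mm², x = 80 mm, Ī = 1885.74 mm⁴.
Hole 3 (subtracted): ⌀14, A = 153.938 mm², x = 120 mm, Ī = 1885.74 mm⁴.
Hole 4 (subtracted): ⌀14, A = 153.938 mm², x = 160 mm, Ī = 1885.74 mm⁴.
By symmetry the centroid is at mid-width, x̄ = 100 mm.
Transfer each piece to the centroidal y-axis using Ī + A·d² with d = x − 100:
  plate: d = 0 mm → contributes +16 666 667 mm⁴
  hole 1: d = -60 mm → contributes −556 063 mm⁴
  hole 2: d = -20 mm → contributes −63 461 mm⁴
  hole 3: d = 20 mm → contributes −63 461 mm⁴
  hole 4: d = 60 mm → contributes −556 063 mm⁴
Total I = 15 427 619 mm⁴.

I_yy ≈ 1.543 × 10⁷ mm⁴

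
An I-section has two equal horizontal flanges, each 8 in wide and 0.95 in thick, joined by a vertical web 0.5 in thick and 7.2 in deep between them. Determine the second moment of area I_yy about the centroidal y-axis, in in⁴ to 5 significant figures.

I_yy ≈ 81.142 in⁴

Split into non-overlapping primitives; take the origin at the lower-left of the bounding box.
Bottom flange: 8 × 0.95, A = 7.6 in², x = 4 in, Ī = 40.53333 in⁴.
Web: 0.5 × 7.2, A = 3.6 in², x = 4 in, Ī = 0.075 in⁴.
Top flange: 8 × 0.95, A = 7.6 in², x = 4 in, Ī = 40.53333 in⁴.
By symmetry the centroid is at mid-width, x̄ = 4 in.
All pieces are centred on the centroidal y-axis, so I = ΣĪ = 81.14167 in⁴.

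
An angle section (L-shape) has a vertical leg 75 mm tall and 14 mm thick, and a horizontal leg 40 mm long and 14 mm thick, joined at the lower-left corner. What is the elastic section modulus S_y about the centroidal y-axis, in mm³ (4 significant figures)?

Break the section into simple shapes (no overlaps), measuring from the bottom-left corner of the bounding box.
Vertical leg: 14 × 75, A = 1 050 mm², x = 7 mm, Ī = 17 150 mm⁴.
Horizontal leg (remainder): 26 × 14, A = 364 mm², x = 27 mm, Ī = 20505.3 mm⁴.
Centroid: x̄ = ΣA·x / ΣA = 12.1485 mm.
Transfer each piece to the centroidal y-axis using Ī + A·d² with d = x − 12.1485:
  vertical leg: d = -5.14851 mm → contributes +44982.6 mm⁴
  horizontal leg (remainder): d = 14.8515 mm → contributes +100 792 mm⁴
Total I = 145 774 mm⁴.
Extreme fibre distance c = 27.8515 mm; S = I/c = 5233.98 mm³.

S_y ≈ 5234 mm³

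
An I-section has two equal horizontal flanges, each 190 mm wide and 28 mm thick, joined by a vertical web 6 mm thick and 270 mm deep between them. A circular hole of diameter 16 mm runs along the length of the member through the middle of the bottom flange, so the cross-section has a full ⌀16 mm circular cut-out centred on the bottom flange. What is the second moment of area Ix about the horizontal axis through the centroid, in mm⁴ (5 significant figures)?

Ix ≈ 2.4221 × 10⁸ mm⁴

Treat the section as a set of non-overlapping primitives; coordinates are from the bounding-box lower-left.
Bottom flange: 190 × 28, A = 5 320 mm², y = 14 mm, Ī = 347573.3 mm⁴.
Web: 6 × 270, A = 1 620 mm², y = 163 mm, Ī = 9 841 500 mm⁴.
Top flange: 190 × 28, A = 5 320 mm², y = 312 mm, Ī = 347573.3 mm⁴.
Hole (subtracted): ⌀16, A = 201.0619 mm², y = 14 mm, Ī = 3216.991 mm⁴.
Centroid: ȳ = ΣA·y / ΣA = 165.4843 mm.
Transfer each piece to the horizontal axis through the centroid using Ī + A·d² with d = y − 165.4843:
  bottom flange: d = -151.4843 mm → contributes +122 428 265 mm⁴
  web: d = -2.484317 mm → contributes +9 851 498 mm⁴
  top flange: d = 146.5157 mm → contributes +114 551 190 mm⁴
  hole: d = -151.4843 mm → contributes −4 617 085 mm⁴
Total I = 242 213 868 mm⁴.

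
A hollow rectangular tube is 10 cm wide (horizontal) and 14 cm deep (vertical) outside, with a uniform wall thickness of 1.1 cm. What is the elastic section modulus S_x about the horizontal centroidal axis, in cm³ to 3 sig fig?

Treat the section as a set of non-overlapping primitives; coordinates are from the bounding-box lower-left.
Outer rectangle: 10 × 14, A = 140 cm², y = 7 cm, Ī = 2286.7 cm⁴.
Inner void (subtracted): 7.8 × 11.8, A = 92.04 cm², y = 7 cm, Ī = 1 068 cm⁴.
By symmetry the centroid is at mid-height, ȳ = 7 cm.
All pieces are centred on the horizontal centroidal axis, so I = ΣĪ (holes subtracted) = 1218.7 cm⁴.
Extreme fibre distance c = 7 cm; S = I/c = 174.1 cm³.

S_x ≈ 174 cm³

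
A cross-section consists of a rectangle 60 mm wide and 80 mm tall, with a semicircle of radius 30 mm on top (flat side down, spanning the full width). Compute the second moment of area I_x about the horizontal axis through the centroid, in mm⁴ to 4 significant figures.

Split into non-overlapping primitives; take the origin at the lower-left of the bounding box.
Rectangular body: 60 × 80, A = 4 800 mm², y = 40 mm, Ī = 2 560 000 mm⁴.
Semicircular cap: semicircle r = 30, A = 1413.72 mm², y = 92.7324 mm, Ī = 88903.1 mm⁴.
Centroid: ȳ = ΣA·y / ΣA = 51.9974 mm.
Transfer each piece to the horizontal axis through the centroid using Ī + A·d² with d = y − 51.9974:
  rectangular body: d = -11.9974 mm → contributes +3 250 905 mm⁴
  semicircular cap: d = 40.735 mm → contributes +2 434 735 mm⁴
Total I = 5 685 640 mm⁴.

I_x ≈ 5.686 × 10⁶ mm⁴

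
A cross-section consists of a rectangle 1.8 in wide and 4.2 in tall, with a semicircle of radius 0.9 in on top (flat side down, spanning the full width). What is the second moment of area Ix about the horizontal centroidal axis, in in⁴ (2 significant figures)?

Ix ≈ 18 in⁴

Split into non-overlapping primitives; take the origin at the lower-left of the bounding box.
Rectangular body: 1.8 × 4.2, A = 7.56 in², y = 2.1 in, Ī = 11.11 in⁴.
Semicircular cap: semicircle r = 0.9, A = 1.272 in², y = 4.582 in, Ī = 0.07201 in⁴.
Centroid: ȳ = ΣA·y / ΣA = 2.458 in.
Transfer each piece to the horizontal centroidal axis using Ī + A·d² with d = y − 2.458:
  rectangular body: d = -0.3575 in → contributes +12.08 in⁴
  semicircular cap: d = 2.124 in → contributes +5.814 in⁴
Total I = 17.89 in⁴.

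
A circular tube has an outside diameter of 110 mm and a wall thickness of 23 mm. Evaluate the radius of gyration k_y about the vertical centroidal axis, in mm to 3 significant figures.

k_y ≈ 31.8 mm

Decompose the section into non-overlapping parts with the origin at the bottom-left of its bounding rectangle.
Outer circle: ⌀110, A = 9503.3 mm², x = 55 mm, Ī = 7 186 884 mm⁴.
Bore (subtracted): ⌀64, A = 3 217 mm², x = 55 mm, Ī = 823 550 mm⁴.
By symmetry the centroid is at mid-width, x̄ = 55 mm.
All pieces are centred on the vertical centroidal axis, so I = ΣĪ (holes subtracted) = 6 363 334 mm⁴.
Radius of gyration: k = √(I/A) = √(6 363 334 / 6286.3) = 31.816 mm.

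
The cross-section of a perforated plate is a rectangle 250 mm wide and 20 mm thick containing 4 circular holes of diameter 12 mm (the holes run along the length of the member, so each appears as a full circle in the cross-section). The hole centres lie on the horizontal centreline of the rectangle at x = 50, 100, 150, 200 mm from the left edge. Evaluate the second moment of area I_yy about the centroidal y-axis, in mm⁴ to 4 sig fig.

Split into non-overlapping primitives; take the origin at the lower-left of the bounding box.
Plate: 250 × 20, A = 5 000 mm², x = 125 mm, Ī = 26 041 667 mm⁴.
Hole 1 (subtracted): ⌀12, A = 113.097 mm², x = 50 mm, Ī = 1017.88 mm⁴.
Hole 2 (subtracted): ⌀12, A = 113.097 mm², x = 100 mm, Ī = 1017.88 mm⁴.
Hole 3 (subtracted): ⌀12, A = 113.097 mm², x = 150 mm, Ī = 1017.88 mm⁴.
Hole 4 (subtracted): ⌀12, A = 113.097 mm², x = 200 mm, Ī = 1017.88 mm⁴.
By symmetry the centroid is at mid-width, x̄ = 125 mm.
Transfer each piece to the centroidal y-axis using Ī + A·d² with d = x − 125:
  plate: d = 0 mm → contributes +26 041 667 mm⁴
  hole 1: d = -75 mm → contributes −637 190 mm⁴
  hole 2: d = -25 mm → contributes −71703.7 mm⁴
  hole 3: d = 25 mm → contributes −71703.7 mm⁴
  hole 4: d = 75 mm → contributes −637 190 mm⁴
Total I = 24 623 878 mm⁴.

I_yy ≈ 2.462 × 10⁷ mm⁴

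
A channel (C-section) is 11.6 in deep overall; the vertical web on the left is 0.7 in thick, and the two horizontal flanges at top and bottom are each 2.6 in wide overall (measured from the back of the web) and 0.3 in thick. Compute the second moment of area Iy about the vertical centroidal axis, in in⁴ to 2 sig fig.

Split into non-overlapping primitives; take the origin at the lower-left of the bounding box.
Web: 0.7 × 11.6, A = 8.12 in², x = 0.35 in, Ī = 0.3316 in⁴.
Top flange (beyond web): 1.9 × 0.3, A = 0.57 in², x = 1.65 in, Ī = 0.1715 in⁴.
Bottom flange (beyond web): 1.9 × 0.3, A = 0.57 in², x = 1.65 in, Ī = 0.1715 in⁴.
Centroid: x̄ = ΣA·x / ΣA = 0.51 in.
Transfer each piece to the vertical centroidal axis using Ī + A·d² with d = x − 0.51:
  web: d = -0.16 in → contributes +0.5396 in⁴
  top flange (beyond web): d = 1.14 in → contributes +0.9122 in⁴
  bottom flange (beyond web): d = 1.14 in → contributes +0.9122 in⁴
Total I = 2.364 in⁴.

Iy ≈ 2.4 in⁴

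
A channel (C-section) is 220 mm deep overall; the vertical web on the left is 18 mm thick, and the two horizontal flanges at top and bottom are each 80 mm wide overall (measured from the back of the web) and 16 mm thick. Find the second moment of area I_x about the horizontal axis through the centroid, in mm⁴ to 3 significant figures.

Decompose the section into non-overlapping parts with the origin at the bottom-left of its bounding rectangle.
Web: 18 × 220, A = 3 960 mm², y = 110 mm, Ī = 15 972 000 mm⁴.
Top flange (beyond web): 62 × 16, A = 992 mm², y = 212 mm, Ī = 21 163 mm⁴.
Bottom flange (beyond web): 62 × 16, A = 992 mm², y = 8 mm, Ī = 21 163 mm⁴.
By symmetry the centroid is at mid-height, ȳ = 110 mm.
Transfer each piece to the horizontal axis through the centroid using Ī + A·d² with d = y − 110:
  web: d = 0 mm → contributes +15 972 000 mm⁴
  top flange (beyond web): d = 102 mm → contributes +10 341 931 mm⁴
  bottom flange (beyond web): d = -102 mm → contributes +10 341 931 mm⁴
Total I = 36 655 861 mm⁴.

I_x ≈ 3.67 × 10⁷ mm⁴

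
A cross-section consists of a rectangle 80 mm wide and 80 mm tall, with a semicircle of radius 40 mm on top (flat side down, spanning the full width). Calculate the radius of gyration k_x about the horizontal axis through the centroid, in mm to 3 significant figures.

Treat the section as a set of non-overlapping primitives; coordinates are from the bounding-box lower-left.
Rectangular body: 80 × 80, A = 6 400 mm², y = 40 mm, Ī = 3 413 333 mm⁴.
Semicircular cap: semicircle r = 40, A = 2513.3 mm², y = 96.977 mm, Ī = 280 978 mm⁴.
Centroid: ȳ = ΣA·y / ΣA = 56.066 mm.
Transfer each piece to the horizontal axis through the centroid using Ī + A·d² with d = y − 56.066:
  rectangular body: d = -16.066 mm → contributes +5 065 208 mm⁴
  semicircular cap: d = 40.911 mm → contributes +4 487 442 mm⁴
Total I = 9 552 650 mm⁴.
Radius of gyration: k = √(I/A) = √(9 552 650 / 8913.3) = 32.737 mm.

k_x ≈ 32.7 mm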